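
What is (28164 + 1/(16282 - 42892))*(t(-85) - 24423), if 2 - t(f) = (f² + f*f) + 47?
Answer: -14583431554901/13305 ≈ -1.0961e+9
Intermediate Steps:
t(f) = -45 - 2*f² (t(f) = 2 - ((f² + f*f) + 47) = 2 - ((f² + f²) + 47) = 2 - (2*f² + 47) = 2 - (47 + 2*f²) = 2 + (-47 - 2*f²) = -45 - 2*f²)
(28164 + 1/(16282 - 42892))*(t(-85) - 24423) = (28164 + 1/(16282 - 42892))*((-45 - 2*(-85)²) - 24423) = (28164 + 1/(-26610))*((-45 - 2*7225) - 24423) = (28164 - 1/26610)*((-45 - 14450) - 24423) = 749444039*(-14495 - 24423)/26610 = (749444039/26610)*(-38918) = -14583431554901/13305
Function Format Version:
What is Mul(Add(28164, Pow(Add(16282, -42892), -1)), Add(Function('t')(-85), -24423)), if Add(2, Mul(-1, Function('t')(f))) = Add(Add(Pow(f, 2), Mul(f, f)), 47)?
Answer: Rational(-14583431554901, 13305) ≈ -1.0961e+9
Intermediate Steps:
Function('t')(f) = Add(-45, Mul(-2, Pow(f, 2))) (Function('t')(f) = Add(2, Mul(-1, Add(Add(Pow(f, 2), Mul(f, f)), 47))) = Add(2, Mul(-1, Add(Add(Pow(f, 2), Pow(f, 2)), 47))) = Add(2, Mul(-1, Add(Mul(2, Pow(f, 2)), 47))) = Add(2, Mul(-1, Add(47, Mul(2, Pow(f, 2))))) = Add(2, Add(-47, Mul(-2, Pow(f, 2)))) = Add(-45, Mul(-2, Pow(f, 2))))
Mul(Add(28164, Pow(Add(16282, -42892), -1)), Add(Function('t')(-85), -24423)) = Mul(Add(28164, Pow(Add(16282, -42892), -1)), Add(Add(-45, Mul(-2, Pow(-85, 2))), -24423)) = Mul(Add(28164, Pow(-26610, -1)), Add(Add(-45, Mul(-2, 7225)), -24423)) = Mul(Add(28164, Rational(-1, 26610)), Add(Add(-45, -14450), -24423)) = Mul(Rational(749444039, 26610), Add(-14495, -24423)) = Mul(Rational(749444039, 26610), -38918) = Rational(-14583431554901, 13305)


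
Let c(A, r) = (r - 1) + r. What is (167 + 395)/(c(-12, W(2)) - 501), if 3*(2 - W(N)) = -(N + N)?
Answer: -843/743 ≈ -1.1346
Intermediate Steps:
W(N) = 2 + 2*N/3 (W(N) = 2 - (-1)*(N + N)/3 = 2 - (-1)*2*N/3 = 2 - (-2)*N/3 = 2 + 2*N/3)
c(A, r) = -1 + 2*r (c(A, r) = (-1 + r) + r = -1 + 2*r)
(167 + 395)/(c(-12, W(2)) - 501) = (167 + 395)/((-1 + 2*(2 + (⅔)*2)) - 501) = 562/((-1 + 2*(2 + 4/3)) - 501) = 562/((-1 + 2*(10/3)) - 501) = 562/((-1 + 20/3) - 501) = 562/(17/3 - 501) = 562/(-1486/3) = 562*(-3/1486) = -843/743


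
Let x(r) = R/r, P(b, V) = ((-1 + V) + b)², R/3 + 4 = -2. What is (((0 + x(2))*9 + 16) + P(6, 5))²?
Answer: 1225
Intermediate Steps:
R = -18 (R = -12 + 3*(-2) = -12 - 6 = -18)
P(b, V) = (-1 + V + b)²
x(r) = -18/r
(((0 + x(2))*9 + 16) + P(6, 5))² = (((0 - 18/2)*9 + 16) + (-1 + 5 + 6)²)² = (((0 - 18*½)*9 + 16) + 10²)² = (((0 - 9)*9 + 16) + 100)² = ((-9*9 + 16) + 100)² = ((-81 + 16) + 100)² = (-65 + 100)² = 35² = 1225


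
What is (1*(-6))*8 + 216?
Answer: 168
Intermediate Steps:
(1*(-6))*8 + 216 = -6*8 + 216 = -48 + 216 = 168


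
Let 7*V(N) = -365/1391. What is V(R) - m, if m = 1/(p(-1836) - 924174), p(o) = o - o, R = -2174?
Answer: -337313773/8998682238 ≈ -0.037485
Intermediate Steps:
p(o) = 0
V(N) = -365/9737 (V(N) = (-365/1391)/7 = (-365*1/1391)/7 = (⅐)*(-365/1391) = -365/9737)
m = -1/924174 (m = 1/(0 - 924174) = 1/(-924174) = -1/924174 ≈ -1.0820e-6)
V(R) - m = -365/9737 - 1*(-1/924174) = -365/9737 + 1/924174 = -337313773/8998682238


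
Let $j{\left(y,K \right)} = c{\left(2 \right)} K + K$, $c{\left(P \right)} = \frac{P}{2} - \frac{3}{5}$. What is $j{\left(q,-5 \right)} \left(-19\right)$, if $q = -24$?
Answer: $133$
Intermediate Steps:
$c{\left(P \right)} = - \frac{3}{5} + \frac{P}{2}$ ($c{\left(P \right)} = P \frac{1}{2} - \frac{3}{5} = \frac{P}{2} - \frac{3}{5} = - \frac{3}{5} + \frac{P}{2}$)
$j{\left(y,K \right)} = \frac{7 K}{5}$ ($j{\left(y,K \right)} = \left(- \frac{3}{5} + \frac{1}{2} \cdot 2\right) K + K = \left(- \frac{3}{5} + 1\right) K + K = \frac{2 K}{5} + K = \frac{7 K}{5}$)
$j{\left(q,-5 \right)} \left(-19\right) = \frac{7}{5} \left(-5\right) \left(-19\right) = \left(-7\right) \left(-19\right) = 133$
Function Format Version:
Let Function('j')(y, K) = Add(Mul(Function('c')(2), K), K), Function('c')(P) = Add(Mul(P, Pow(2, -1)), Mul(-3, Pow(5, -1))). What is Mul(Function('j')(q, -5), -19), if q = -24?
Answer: 133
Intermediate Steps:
Function('c')(P) = Add(Rational(-3, 5), Mul(Rational(1, 2), P)) (Function('c')(P) = Add(Mul(P, Rational(1, 2)), Mul(-3, Rational(1, 5))) = Add(Mul(Rational(1, 2), P), Rational(-3, 5)) = Add(Rational(-3, 5), Mul(Rational(1, 2), P)))
Function('j')(y, K) = Mul(Rational(7, 5), K) (Function('j')(y, K) = Add(Mul(Add(Rational(-3, 5), Mul(Rational(1, 2), 2)), K), K) = Add(Mul(Add(Rational(-3, 5), 1), K), K) = Add(Mul(Rational(2, 5), K), K) = Mul(Rational(7, 5), K))
Mul(Function('j')(q, -5), -19) = Mul(Mul(Rational(7, 5), -5), -19) = Mul(-7, -19) = 133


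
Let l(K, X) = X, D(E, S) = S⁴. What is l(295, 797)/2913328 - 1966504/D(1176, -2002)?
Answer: 72712247112815/265908982147656848 ≈ 0.00027345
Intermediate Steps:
l(295, 797)/2913328 - 1966504/D(1176, -2002) = 797/2913328 - 1966504/((-2002)⁴) = 797*(1/2913328) - 1966504/16064096064016 = 797/2913328 - 1966504*1/16064096064016 = 797/2913328 - 245813/2008012008002 = 72712247112815/265908982147656848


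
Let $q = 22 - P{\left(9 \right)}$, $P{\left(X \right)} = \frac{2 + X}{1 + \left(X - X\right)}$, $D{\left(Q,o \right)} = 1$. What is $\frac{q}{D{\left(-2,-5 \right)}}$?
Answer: $11$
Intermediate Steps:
$P{\left(X \right)} = 2 + X$ ($P{\left(X \right)} = \frac{2 + X}{1 + 0} = \frac{2 + X}{1} = \left(2 + X\right) 1 = 2 + X$)
$q = 11$ ($q = 22 - \left(2 + 9\right) = 22 - 11 = 11$)
$\frac{q}{D{\left(-2,-5 \right)}} = \frac{11}{1} = 11 \cdot 1 = 11$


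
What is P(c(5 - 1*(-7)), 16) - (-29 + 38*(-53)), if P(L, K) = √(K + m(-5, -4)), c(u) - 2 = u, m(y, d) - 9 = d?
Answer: 2043 + √21 ≈ 2047.6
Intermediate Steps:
m(y, d) = 9 + d
c(u) = 2 + u
P(L, K) = √(5 + K) (P(L, K) = √(K + (9 - 4)) = √(K + 5) = √(5 + K))
P(c(5 - 1*(-7)), 16) - (-29 + 38*(-53)) = √(5 + 16) - (-29 + 38*(-53)) = √21 - (-29 - 2014) = √21 - 1*(-2043) = √21 + 2043 = 2043 + √21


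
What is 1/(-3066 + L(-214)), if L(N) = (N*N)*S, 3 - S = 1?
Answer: 1/88526 ≈ 1.1296e-5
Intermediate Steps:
S = 2 (S = 3 - 1*1 = 3 - 1 = 2)
L(N) = 2*N**2 (L(N) = (N*N)*2 = N**2*2 = 2*N**2)
1/(-3066 + L(-214)) = 1/(-3066 + 2*(-214)**2) = 1/(-3066 + 2*45796) = 1/(-3066 + 91592) = 1/88526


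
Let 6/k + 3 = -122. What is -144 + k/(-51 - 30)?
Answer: -485998/3375 ≈ -144.00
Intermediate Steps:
k = -6/125 (k = 6/(-3 - 122) = 6/(-125) = 6*(-1/125) = -6/125 ≈ -0.048000)
-144 + k/(-51 - 30) = -144 - 6/(125*(-51 - 30)) = -144 - 6/125/(-81) = -144 - 6/125*(-1/81) = -144 + 2/3375 = -485998/3375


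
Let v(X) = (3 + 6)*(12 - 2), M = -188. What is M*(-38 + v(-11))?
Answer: -9776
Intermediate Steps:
v(X) = 90 (v(X) = 9*10 = 90)
M*(-38 + v(-11)) = -188*(-38 + 90) = -188*52 = -9776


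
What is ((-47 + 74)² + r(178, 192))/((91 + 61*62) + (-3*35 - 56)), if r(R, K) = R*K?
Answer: 34905/3712 ≈ 9.4033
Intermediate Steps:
r(R, K) = K*R
((-47 + 74)² + r(178, 192))/((91 + 61*62) + (-3*35 - 56)) = ((-47 + 74)² + 192*178)/((91 + 61*62) + (-3*35 - 56)) = (27² + 34176)/((91 + 3782) + (-105 - 56)) = (729 + 34176)/(3873 - 161) = 34905/3712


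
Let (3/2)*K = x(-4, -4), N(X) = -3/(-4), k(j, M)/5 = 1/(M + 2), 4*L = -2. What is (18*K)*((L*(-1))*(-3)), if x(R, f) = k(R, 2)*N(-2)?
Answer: -135/8 ≈ -16.875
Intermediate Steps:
L = -½ (L = (¼)*(-2) = -½ ≈ -0.50000)
k(j, M) = 5/(2 + M) (k(j, M) = 5/(M + 2) = 5/(2 + M))
N(X) = ¾ (N(X) = -3*(-¼) = ¾)
x(R, f) = 15/16 (x(R, f) = (5/(2 + 2))*(¾) = (5/4)*(¾) = 15/16)
K = 5/8 (K = (⅔)*(15/16) = 5/8 ≈ 0.62500)
(18*K)*((L*(-1))*(-3)) = (18*(5/8))*(-½*(-1)*(-3)) = 45*((½)*(-3))/4 = (45/4)*(-3/2) = -135/8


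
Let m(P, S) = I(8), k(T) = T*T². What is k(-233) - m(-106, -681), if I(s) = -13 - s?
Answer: -12649316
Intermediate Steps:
k(T) = T³
m(P, S) = -21 (m(P, S) = -13 - 1*8 = -13 - 8 = -21)
k(-233) - m(-106, -681) = (-233)³ - 1*(-21) = -12649337 + 21 = -12649316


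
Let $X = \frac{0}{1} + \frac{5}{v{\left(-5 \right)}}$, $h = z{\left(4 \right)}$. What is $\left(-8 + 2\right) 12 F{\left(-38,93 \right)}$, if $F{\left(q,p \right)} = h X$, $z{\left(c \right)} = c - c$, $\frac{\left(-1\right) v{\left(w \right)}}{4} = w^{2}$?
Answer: $0$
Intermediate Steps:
$v{\left(w \right)} = - 4 w^{2}$
$z{\left(c \right)} = 0$
$h = 0$
$X = - \frac{1}{20}$ ($X = \frac{0}{1} + \frac{5}{\left(-4\right) \left(-5\right)^{2}} = 0 \cdot 1 + \frac{5}{\left(-4\right) 25} = 0 + \frac{5}{-100} = 0 + 5 \left(- \frac{1}{100}\right) = 0 - \frac{1}{20} = - \frac{1}{20} \approx -0.05$)
$F{\left(q,p \right)} = 0$ ($F{\left(q,p \right)} = 0 \left(- \frac{1}{20}\right) = 0$)
$\left(-8 + 2\right) 12 F{\left(-38,93 \right)} = \left(-8 + 2\right) 12 \cdot 0 = \left(-6\right) 12 \cdot 0 = \left(-72\right) 0 = 0$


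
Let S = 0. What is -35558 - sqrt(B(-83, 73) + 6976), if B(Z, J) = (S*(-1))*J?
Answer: -35558 - 8*sqrt(109) ≈ -35642.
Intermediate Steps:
B(Z, J) = 0 (B(Z, J) = (0*(-1))*J = 0*J = 0)
-35558 - sqrt(B(-83, 73) + 6976) = -35558 - sqrt(0 + 6976) = -35558 - sqrt(6976) = -35558 - 8*sqrt(109)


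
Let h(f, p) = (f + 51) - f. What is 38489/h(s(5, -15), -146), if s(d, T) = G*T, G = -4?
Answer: 38489/51 ≈ 754.69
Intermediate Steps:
s(d, T) = -4*T
h(f, p) = 51 (h(f, p) = (51 + f) - f = 51)
38489/h(s(5, -15), -146) = 38489/51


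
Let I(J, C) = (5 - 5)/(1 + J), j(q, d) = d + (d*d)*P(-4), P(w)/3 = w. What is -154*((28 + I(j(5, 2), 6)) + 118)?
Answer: -22484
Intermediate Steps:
P(w) = 3*w
j(q, d) = d - 12*d² (j(q, d) = d + (d*d)*(3*(-4)) = d + d²*(-12) = d - 12*d²)
I(J, C) = 0 (I(J, C) = 0/(1 + J) = 0)
-154*((28 + I(j(5, 2), 6)) + 118) = -154*((28 + 0) + 118) = -154*(28 + 118) = -154*146 = -22484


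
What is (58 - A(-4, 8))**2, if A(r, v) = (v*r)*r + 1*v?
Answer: 6084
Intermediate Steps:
A(r, v) = v + v*r**2 (A(r, v) = (r*v)*r + v = v*r**2 + v = v + v*r**2)
(58 - A(-4, 8))**2 = (58 - 8*(1 + (-4)**2))**2 = (58 - 8*(1 + 16))**2 = (58 - 8*17)**2 = (58 - 1*136)**2 = (58 - 136)**2 = (-78)**2 = 6084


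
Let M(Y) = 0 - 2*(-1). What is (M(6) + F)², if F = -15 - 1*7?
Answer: 400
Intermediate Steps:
M(Y) = 2 (M(Y) = 0 + 2 = 2)
F = -22 (F = -15 - 7 = -22)
(M(6) + F)² = (2 - 22)² = (-20)² = 400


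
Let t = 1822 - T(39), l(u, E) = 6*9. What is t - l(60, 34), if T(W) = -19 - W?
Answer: 1826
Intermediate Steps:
l(u, E) = 54
t = 1880 (t = 1822 - (-19 - 1*39) = 1822 - (-19 - 39) = 1822 - 1*(-58) = 1822 + 58 = 1880)
t - l(60, 34) = 1880 - 1*54 = 1880 - 54 = 1826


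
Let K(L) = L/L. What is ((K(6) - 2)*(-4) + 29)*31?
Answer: 1023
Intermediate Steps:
K(L) = 1
((K(6) - 2)*(-4) + 29)*31 = ((1 - 2)*(-4) + 29)*31 = (-1*(-4) + 29)*31 = (4 + 29)*31 = 33*31 = 1023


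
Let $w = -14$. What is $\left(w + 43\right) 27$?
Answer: $783$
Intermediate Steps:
$\left(w + 43\right) 27 = \left(-14 + 43\right) 27 = 29 \cdot 27 = 783$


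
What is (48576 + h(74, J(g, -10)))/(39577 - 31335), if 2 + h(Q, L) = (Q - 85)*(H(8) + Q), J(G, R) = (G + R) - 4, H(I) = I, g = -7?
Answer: 23836/4121 ≈ 5.7840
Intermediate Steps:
J(G, R) = -4 + G + R
h(Q, L) = -2 + (-85 + Q)*(8 + Q) (h(Q, L) = -2 + (Q - 85)*(8 + Q) = -2 + (-85 + Q)*(8 + Q))
(48576 + h(74, J(g, -10)))/(39577 - 31335) = (48576 + (-682 + 74**2 - 77*74))/(39577 - 31335) = (48576 + (-682 + 5476 - 5698))/8242 = (48576 - 904)*(1/8242) = 47672*(1/8242) = 23836/4121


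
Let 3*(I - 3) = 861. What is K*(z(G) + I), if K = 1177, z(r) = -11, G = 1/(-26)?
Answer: 328383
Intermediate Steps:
G = -1/26 ≈ -0.038462
I = 290 (I = 3 + (1/3)*861 = 3 + 287 = 290)
K*(z(G) + I) = 1177*(-11 + 290) = 1177*279 = 328383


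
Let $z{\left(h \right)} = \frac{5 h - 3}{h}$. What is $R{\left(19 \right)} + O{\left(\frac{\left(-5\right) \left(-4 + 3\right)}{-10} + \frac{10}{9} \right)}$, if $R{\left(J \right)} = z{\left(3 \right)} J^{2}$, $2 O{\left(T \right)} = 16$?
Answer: $1452$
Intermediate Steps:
$O{\left(T \right)} = 8$ ($O{\left(T \right)} = \frac{1}{2} \cdot 16 = 8$)
$z{\left(h \right)} = \frac{-3 + 5 h}{h}$
$R{\left(J \right)} = 4 J^{2}$ ($R{\left(J \right)} = \left(5 - \frac{3}{3}\right) J^{2} = \left(5 - 1\right) J^{2} = 4 J^{2}$)
$R{\left(19 \right)} + O{\left(\frac{\left(-5\right) \left(-4 + 3\right)}{-10} + \frac{10}{9} \right)} = 4 \cdot 19^{2} + 8 = 4 \cdot 361 + 8 = 1444 + 8 = 1452$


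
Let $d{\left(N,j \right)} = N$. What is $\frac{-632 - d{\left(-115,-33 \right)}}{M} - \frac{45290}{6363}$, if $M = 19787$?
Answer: $- \frac{2733869}{382689} \approx -7.1438$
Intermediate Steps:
$\frac{-632 - d{\left(-115,-33 \right)}}{M} - \frac{45290}{6363} = \frac{-632 - -115}{19787} - \frac{45290}{6363} = \left(-632 + 115\right) \frac{1}{19787} - \frac{6470}{909} = \left(-517\right) \frac{1}{19787} - \frac{6470}{909} = - \frac{11}{421} - \frac{6470}{909} = - \frac{2733869}{382689}$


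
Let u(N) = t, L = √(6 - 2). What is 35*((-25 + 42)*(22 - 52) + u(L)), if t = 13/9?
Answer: -160195/9 ≈ -17799.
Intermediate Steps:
L = 2 (L = √4 = 2)
t = 13/9 (t = 13*(⅑) = 13/9 ≈ 1.4444)
u(N) = 13/9
35*((-25 + 42)*(22 - 52) + u(L)) = 35*((-25 + 42)*(22 - 52) + 13/9) = 35*(17*(-30) + 13/9) = 35*(-510 + 13/9) = 35*(-4577/9) = -160195/9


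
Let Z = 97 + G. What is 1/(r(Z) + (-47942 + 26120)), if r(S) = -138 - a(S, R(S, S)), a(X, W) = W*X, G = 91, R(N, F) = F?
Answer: -1/57304 ≈ -1.7451e-5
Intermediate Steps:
Z = 188 (Z = 97 + 91 = 188)
r(S) = -138 - S² (r(S) = -138 - S*S = -138 - S²)
1/(r(Z) + (-47942 + 26120)) = 1/((-138 - 1*188²) + (-47942 + 26120)) = 1/((-138 - 1*35344) - 21822) = 1/((-138 - 35344) - 21822) = 1/(-35482 - 21822) = 1/(-57304) = -1/57304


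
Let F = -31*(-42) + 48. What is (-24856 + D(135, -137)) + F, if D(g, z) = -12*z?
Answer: -21862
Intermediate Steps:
F = 1350 (F = 1302 + 48 = 1350)
(-24856 + D(135, -137)) + F = (-24856 - 12*(-137)) + 1350 = (-24856 + 1644) + 1350 = -23212 + 1350 = -21862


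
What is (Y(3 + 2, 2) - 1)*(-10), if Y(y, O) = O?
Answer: -10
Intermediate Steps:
(Y(3 + 2, 2) - 1)*(-10) = (2 - 1)*(-10) = 1*(-10) = -10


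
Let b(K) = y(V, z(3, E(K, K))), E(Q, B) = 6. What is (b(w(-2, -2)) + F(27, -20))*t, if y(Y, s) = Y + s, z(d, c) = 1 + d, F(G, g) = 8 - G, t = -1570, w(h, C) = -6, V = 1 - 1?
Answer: 23550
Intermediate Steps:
V = 0
b(K) = 4 (b(K) = 0 + (1 + 3) = 0 + 4 = 4)
(b(w(-2, -2)) + F(27, -20))*t = (4 + (8 - 1*27))*(-1570) = (4 + (8 - 27))*(-1570) = (4 - 19)*(-1570) = -15*(-1570) = 23550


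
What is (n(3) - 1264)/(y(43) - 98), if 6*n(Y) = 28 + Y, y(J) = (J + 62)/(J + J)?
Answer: 46397/3567 ≈ 13.007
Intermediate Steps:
y(J) = (62 + J)/(2*J) (y(J) = (62 + J)/((2*J)) = (62 + J)*(1/(2*J)) = (62 + J)/(2*J))
n(Y) = 14/3 + Y/6 (n(Y) = (28 + Y)/6 = 14/3 + Y/6)
(n(3) - 1264)/(y(43) - 98) = ((14/3 + (1/6)*3) - 1264)/((1/2)*(62 + 43)/43 - 98) = ((14/3 + 1/2) - 1264)/((1/2)*(1/43)*105 - 98) = (31/6 - 1264)/(105/86 - 98) = -7553/(6*(-8323/86)) = -7553/6*(-86/8323) = 46397/3567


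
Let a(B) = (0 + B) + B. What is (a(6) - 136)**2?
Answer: 15376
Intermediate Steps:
a(B) = 2*B (a(B) = B + B = 2*B)
(a(6) - 136)**2 = (2*6 - 136)**2 = (12 - 136)**2 = (-124)**2 = 15376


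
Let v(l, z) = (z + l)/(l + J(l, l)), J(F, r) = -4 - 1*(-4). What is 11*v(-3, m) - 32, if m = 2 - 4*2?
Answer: 1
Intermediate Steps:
J(F, r) = 0 (J(F, r) = -4 + 4 = 0)
m = -6 (m = 2 - 8 = -6)
v(l, z) = (l + z)/l (v(l, z) = (z + l)/(l + 0) = (l + z)/l)
11*v(-3, m) - 32 = 11*((-3 - 6)/(-3)) - 32 = 11*(-⅓*(-9)) - 32 = 11*3 - 32 = 33 - 32 = 1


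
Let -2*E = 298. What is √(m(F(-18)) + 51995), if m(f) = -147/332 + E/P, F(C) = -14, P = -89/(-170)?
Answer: 3*√1254087392531/14774 ≈ 227.40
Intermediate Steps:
E = -149 (E = -½*298 = -149)
P = 89/170 (P = -89*(-1/170) = 89/170 ≈ 0.52353)
m(f) = -8422643/29548 (m(f) = -147/332 - 149/89/170 = -147*1/332 - 149*170/89 = -147/332 - 25330/89 = -8422643/29548)
√(m(F(-18)) + 51995) = √(-8422643/29548 + 51995) = √(1527925617/29548) = 3*√1254087392531/14774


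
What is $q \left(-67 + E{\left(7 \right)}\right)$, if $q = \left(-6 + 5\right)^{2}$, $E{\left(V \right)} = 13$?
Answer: $-54$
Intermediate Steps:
$q = 1$ ($q = \left(-1\right)^{2} = 1$)
$q \left(-67 + E{\left(7 \right)}\right) = 1 \left(-67 + 13\right) = 1 \left(-54\right) = -54$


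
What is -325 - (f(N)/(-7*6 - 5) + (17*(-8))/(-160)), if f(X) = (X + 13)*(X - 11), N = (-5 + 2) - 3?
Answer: -308679/940 ≈ -328.38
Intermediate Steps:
N = -6 (N = -3 - 3 = -6)
f(X) = (-11 + X)*(13 + X) (f(X) = (13 + X)*(-11 + X) = (-11 + X)*(13 + X))
-325 - (f(N)/(-7*6 - 5) + (17*(-8))/(-160)) = -325 - ((-143 + (-6)² + 2*(-6))/(-7*6 - 5) + (17*(-8))/(-160)) = -325 - ((-143 + 36 - 12)/(-42 - 5) - 136*(-1/160)) = -325 - (-119/(-47) + 17/20) = -325 - (-119*(-1/47) + 17/20) = -325 - (119/47 + 17/20) = -325 - 1*3179/940 = -325 - 3179/940 = -308679/940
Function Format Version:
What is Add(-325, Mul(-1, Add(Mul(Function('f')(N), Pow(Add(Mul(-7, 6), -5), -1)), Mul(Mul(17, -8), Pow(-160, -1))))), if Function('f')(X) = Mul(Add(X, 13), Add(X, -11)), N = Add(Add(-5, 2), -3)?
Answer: Rational(-308679, 940) ≈ -328.38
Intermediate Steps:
N = -6 (N = Add(-3, -3) = -6)
Function('f')(X) = Mul(Add(-11, X), Add(13, X)) (Function('f')(X) = Mul(Add(13, X), Add(-11, X)) = Mul(Add(-11, X), Add(13, X)))
Add(-325, Mul(-1, Add(Mul(Function('f')(N), Pow(Add(Mul(-7, 6), -5), -1)), Mul(Mul(17, -8), Pow(-160, -1))))) = Add(-325, Mul(-1, Add(Mul(Add(-143, Pow(-6, 2), Mul(2, -6)), Pow(Add(Mul(-7, 6), -5), -1)), Mul(Mul(17, -8), Pow(-160, -1))))) = Add(-325, Mul(-1, Add(Mul(Add(-143, 36, -12), Pow(Add(-42, -5), -1)), Mul(-136, Rational(-1, 160))))) = Add(-325, Mul(-1, Add(Mul(-119, Pow(-47, -1)), Rational(17, 20)))) = Add(-325, Mul(-1, Add(Mul(-119, Rational(-1, 47)), Rational(17, 20)))) = Add(-325, Mul(-1, Add(Rational(119, 47), Rational(17, 20)))) = Add(-325, Mul(-1, Rational(3179, 940))) = Add(-325, Rational(-3179, 940)) = Rational(-308679, 940)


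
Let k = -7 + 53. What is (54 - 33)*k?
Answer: 966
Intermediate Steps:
k = 46
(54 - 33)*k = (54 - 33)*46 = 21*46 = 966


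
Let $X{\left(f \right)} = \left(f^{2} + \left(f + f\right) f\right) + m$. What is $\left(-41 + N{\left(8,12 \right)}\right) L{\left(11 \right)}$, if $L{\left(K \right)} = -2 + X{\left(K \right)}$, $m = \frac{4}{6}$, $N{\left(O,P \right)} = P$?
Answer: $- \frac{31465}{3} \approx -10488.0$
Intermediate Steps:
$m = \frac{2}{3}$ ($m = 4 \cdot \frac{1}{6} = \frac{2}{3} \approx 0.66667$)
$X{\left(f \right)} = \frac{2}{3} + 3 f^{2}$ ($X{\left(f \right)} = \left(f^{2} + \left(f + f\right) f\right) + \frac{2}{3} = \left(f^{2} + 2 f f\right) + \frac{2}{3} = \left(f^{2} + 2 f^{2}\right) + \frac{2}{3} = 3 f^{2} + \frac{2}{3} = \frac{2}{3} + 3 f^{2}$)
$L{\left(K \right)} = - \frac{4}{3} + 3 K^{2}$ ($L{\left(K \right)} = -2 + \left(\frac{2}{3} + 3 K^{2}\right) = - \frac{4}{3} + 3 K^{2}$)
$\left(-41 + N{\left(8,12 \right)}\right) L{\left(11 \right)} = \left(-41 + 12\right) \left(- \frac{4}{3} + 3 \cdot 11^{2}\right) = - 29 \left(- \frac{4}{3} + 3 \cdot 121\right) = - 29 \left(- \frac{4}{3} + 363\right) = \left(-29\right) \frac{1085}{3} = - \frac{31465}{3}$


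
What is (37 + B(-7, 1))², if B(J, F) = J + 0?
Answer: 900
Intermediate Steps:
B(J, F) = J
(37 + B(-7, 1))² = (37 - 7)² = 30² = 900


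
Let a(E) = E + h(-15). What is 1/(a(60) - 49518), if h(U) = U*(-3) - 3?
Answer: -1/49416 ≈ -2.0236e-5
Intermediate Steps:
h(U) = -3 - 3*U (h(U) = -3*U - 3 = -3 - 3*U)
a(E) = 42 + E (a(E) = E + (-3 - 3*(-15)) = E + (-3 + 45) = E + 42 = 42 + E)
1/(a(60) - 49518) = 1/((42 + 60) - 49518) = 1/(102 - 49518) = 1/(-49416) = -1/49416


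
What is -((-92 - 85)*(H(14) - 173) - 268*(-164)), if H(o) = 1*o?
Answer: -72095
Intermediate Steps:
H(o) = o
-((-92 - 85)*(H(14) - 173) - 268*(-164)) = -((-92 - 85)*(14 - 173) - 268*(-164)) = -(-177*(-159) + 43952) = -(28143 + 43952) = -1*72095 = -72095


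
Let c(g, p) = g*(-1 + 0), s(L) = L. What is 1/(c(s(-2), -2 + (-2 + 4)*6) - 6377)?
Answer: -1/6375 ≈ -0.00015686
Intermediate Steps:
c(g, p) = -g (c(g, p) = g*(-1) = -g)
1/(c(s(-2), -2 + (-2 + 4)*6) - 6377) = 1/(-1*(-2) - 6377) = 1/(2 - 6377) = 1/(-6375) = -1/6375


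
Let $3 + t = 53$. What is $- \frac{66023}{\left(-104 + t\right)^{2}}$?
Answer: $- \frac{66023}{2916} \approx -22.642$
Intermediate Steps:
$t = 50$ ($t = -3 + 53 = 50$)
$- \frac{66023}{\left(-104 + t\right)^{2}} = - \frac{66023}{\left(-104 + 50\right)^{2}} = - \frac{66023}{\left(-54\right)^{2}} = - \frac{66023}{2916}$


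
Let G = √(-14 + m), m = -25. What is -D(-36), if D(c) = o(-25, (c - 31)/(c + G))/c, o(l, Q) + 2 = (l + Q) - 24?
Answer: -7297/5340 + 67*I*√39/48060 ≈ -1.3665 + 0.0087061*I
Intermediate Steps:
G = I*√39 (G = √(-14 - 25) = √(-39) = I*√39 ≈ 6.245*I)
o(l, Q) = -26 + Q + l (o(l, Q) = -2 + ((l + Q) - 24) = -2 + ((Q + l) - 24) = -2 + (-24 + Q + l) = -26 + Q + l)
D(c) = (-51 + (-31 + c)/(c + I*√39))/c (D(c) = (-26 + (c - 31)/(c + I*√39) - 25)/c = (-26 + (-31 + c)/(c + I*√39) - 25)/c = (-51 + (-31 + c)/(c + I*√39))/c)
-D(-36) = -(-31 - 50*(-36) - 51*I*√39)/((-36)*(-36 + I*√39)) = -(-1)*(-31 + 1800 - 51*I*√39)/(36*(-36 + I*√39)) = -(-1)*(1769 - 51*I*√39)/(36*(-36 + I*√39)) = (1769 - 51*I*√39)/(36*(-36 + I*√39))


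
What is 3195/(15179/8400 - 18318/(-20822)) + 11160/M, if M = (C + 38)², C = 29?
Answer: 1256895566528040/1054754154641 ≈ 1191.6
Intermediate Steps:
M = 4489 (M = (29 + 38)² = 67² = 4489)
3195/(15179/8400 - 18318/(-20822)) + 11160/M = 3195/(15179/8400 - 18318/(-20822)) + 11160/4489 = 3195/(15179*(1/8400) - 18318*(-1/20822)) + 11160*(1/4489) = 3195/(15179/8400 + 9159/10411) + 11160/4489 = 3195/(234964169/87452400) + 11160/4489 = 3195*(87452400/234964169) + 11160/4489 = 279410418000/234964169 + 11160/4489 = 1256895566528040/1054754154641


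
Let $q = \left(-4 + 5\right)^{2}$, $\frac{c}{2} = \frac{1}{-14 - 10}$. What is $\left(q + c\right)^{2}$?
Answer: $\frac{121}{144} \approx 0.84028$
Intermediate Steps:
$c = - \frac{1}{12}$ ($c = \frac{2}{-14 - 10} = \frac{2}{-24} = 2 \left(- \frac{1}{24}\right) = - \frac{1}{12} \approx -0.083333$)
$q = 1$ ($q = 1^{2} = 1$)
$\left(q + c\right)^{2} = \left(1 - \frac{1}{12}\right)^{2} = \left(\frac{11}{12}\right)^{2} = \frac{121}{144}$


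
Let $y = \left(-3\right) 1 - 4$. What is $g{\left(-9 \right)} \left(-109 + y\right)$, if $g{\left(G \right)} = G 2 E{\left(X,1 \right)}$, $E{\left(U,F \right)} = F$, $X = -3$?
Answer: $2088$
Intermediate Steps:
$g{\left(G \right)} = 2 G$ ($g{\left(G \right)} = G 2 \cdot 1 = 2 G 1 = 2 G$)
$y = -7$ ($y = -3 - 4 = -7$)
$g{\left(-9 \right)} \left(-109 + y\right) = 2 \left(-9\right) \left(-109 - 7\right) = \left(-18\right) \left(-116\right) = 2088$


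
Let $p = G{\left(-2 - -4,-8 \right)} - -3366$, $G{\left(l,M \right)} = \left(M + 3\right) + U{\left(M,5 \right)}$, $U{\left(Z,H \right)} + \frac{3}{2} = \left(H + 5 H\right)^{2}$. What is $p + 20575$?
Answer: $\frac{49669}{2} \approx 24835.0$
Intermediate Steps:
$U{\left(Z,H \right)} = - \frac{3}{2} + 36 H^{2}$ ($U{\left(Z,H \right)} = - \frac{3}{2} + \left(H + 5 H\right)^{2} = - \frac{3}{2} + \left(6 H\right)^{2} = - \frac{3}{2} + 36 H^{2}$)
$G{\left(l,M \right)} = \frac{1803}{2} + M$ ($G{\left(l,M \right)} = \left(M + 3\right) - \left(\frac{3}{2} - 36 \cdot 5^{2}\right) = \left(3 + M\right) + \left(- \frac{3}{2} + 36 \cdot 25\right) = \left(3 + M\right) + \left(- \frac{3}{2} + 900\right) = \left(3 + M\right) + \frac{1797}{2} = \frac{1803}{2} + M$)
$p = \frac{8519}{2}$ ($p = \left(\frac{1803}{2} - 8\right) - -3366 = \frac{1787}{2} + 3366 = \frac{8519}{2} \approx 4259.5$)
$p + 20575 = \frac{8519}{2} + 20575 = \frac{49669}{2}$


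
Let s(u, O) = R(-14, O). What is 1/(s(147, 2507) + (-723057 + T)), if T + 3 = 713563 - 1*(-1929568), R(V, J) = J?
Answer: 1/1922578 ≈ 5.2013e-7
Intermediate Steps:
s(u, O) = O
T = 2643128 (T = -3 + (713563 - 1*(-1929568)) = -3 + (713563 + 1929568) = -3 + 2643131 = 2643128)
1/(s(147, 2507) + (-723057 + T)) = 1/(2507 + (-723057 + 2643128)) = 1/(2507 + 1920071) = 1/1922578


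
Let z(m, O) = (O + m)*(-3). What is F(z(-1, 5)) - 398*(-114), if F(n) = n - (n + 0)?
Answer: 45372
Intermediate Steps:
z(m, O) = -3*O - 3*m
F(n) = 0 (F(n) = n - n = 0)
F(z(-1, 5)) - 398*(-114) = 0 - 398*(-114) = 0 + 45372 = 45372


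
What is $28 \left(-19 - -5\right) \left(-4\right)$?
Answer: $1568$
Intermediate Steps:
$28 \left(-19 - -5\right) \left(-4\right) = 28 \left(-19 + 5\right) \left(-4\right) = 28 \left(-14\right) \left(-4\right) = \left(-392\right) \left(-4\right) = 1568$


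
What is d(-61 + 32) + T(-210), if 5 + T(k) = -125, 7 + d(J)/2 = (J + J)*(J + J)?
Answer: 6584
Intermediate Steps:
d(J) = -14 + 8*J² (d(J) = -14 + 2*((J + J)*(J + J)) = -14 + 2*((2*J)*(2*J)) = -14 + 2*(4*J²) = -14 + 8*J²)
T(k) = -130 (T(k) = -5 - 125 = -130)
d(-61 + 32) + T(-210) = (-14 + 8*(-61 + 32)²) - 130 = (-14 + 8*(-29)²) - 130 = (-14 + 8*841) - 130 = (-14 + 6728) - 130 = 6714 - 130 = 6584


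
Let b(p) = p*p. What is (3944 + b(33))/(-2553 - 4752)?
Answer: -5033/7305 ≈ -0.68898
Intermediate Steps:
b(p) = p²
(3944 + b(33))/(-2553 - 4752) = (3944 + 33²)/(-2553 - 4752) = (3944 + 1089)/(-7305) = 5033*(-1/7305) = -5033/7305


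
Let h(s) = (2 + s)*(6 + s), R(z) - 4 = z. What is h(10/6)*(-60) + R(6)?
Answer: -5030/3 ≈ -1676.7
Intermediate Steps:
R(z) = 4 + z
h(10/6)*(-60) + R(6) = (12 + (10/6)² + 8*(10/6))*(-60) + (4 + 6) = (12 + (10*(⅙))² + 8*(10*(⅙)))*(-60) + 10 = (12 + (5/3)² + 8*(5/3))*(-60) + 10 = (12 + 25/9 + 40/3)*(-60) + 10 = (253/9)*(-60) + 10 = -5060/3 + 10 = -5030/3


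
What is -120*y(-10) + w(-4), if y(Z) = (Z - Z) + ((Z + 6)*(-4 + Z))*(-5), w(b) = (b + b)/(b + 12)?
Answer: 33599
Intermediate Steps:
w(b) = 2*b/(12 + b) (w(b) = (2*b)/(12 + b) = 2*b/(12 + b))
y(Z) = -5*(-4 + Z)*(6 + Z) (y(Z) = 0 + ((6 + Z)*(-4 + Z))*(-5) = 0 + ((-4 + Z)*(6 + Z))*(-5) = 0 - 5*(-4 + Z)*(6 + Z) = -5*(-4 + Z)*(6 + Z))
-120*y(-10) + w(-4) = -120*(120 - 10*(-10) - 5*(-10)²) + 2*(-4)/(12 - 4) = -120*(120 + 100 - 5*100) + 2*(-4)/8 = -120*(120 + 100 - 500) + 2*(-4)*(⅛) = -120*(-280) - 1 = 33600 - 1 = 33599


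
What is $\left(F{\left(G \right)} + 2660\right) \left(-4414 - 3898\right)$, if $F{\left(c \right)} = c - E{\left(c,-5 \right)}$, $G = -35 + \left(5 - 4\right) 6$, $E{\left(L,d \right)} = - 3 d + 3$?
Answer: $-21719256$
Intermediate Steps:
$E{\left(L,d \right)} = 3 - 3 d$
$G = -29$ ($G = -35 + 1 \cdot 6 = -35 + 6 = -29$)
$F{\left(c \right)} = -18 + c$ ($F{\left(c \right)} = c - \left(3 - -15\right) = c - \left(3 + 15\right) = c - 18 = -18 + c$)
$\left(F{\left(G \right)} + 2660\right) \left(-4414 - 3898\right) = \left(\left(-18 - 29\right) + 2660\right) \left(-4414 - 3898\right) = \left(-47 + 2660\right) \left(-8312\right) = 2613 \left(-8312\right) = -21719256$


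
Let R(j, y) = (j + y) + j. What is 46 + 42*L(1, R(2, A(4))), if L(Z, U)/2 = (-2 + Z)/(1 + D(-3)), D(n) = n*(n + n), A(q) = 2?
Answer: 790/19 ≈ 41.579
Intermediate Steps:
R(j, y) = y + 2*j
D(n) = 2*n² (D(n) = n*(2*n) = 2*n²)
L(Z, U) = -4/19 + 2*Z/19 (L(Z, U) = 2*((-2 + Z)/(1 + 2*(-3)²)) = 2*((-2 + Z)/(1 + 2*9)) = 2*((-2 + Z)/(1 + 18)) = 2*((-2 + Z)/19) = 2*((-2 + Z)*(1/19)) = 2*(-2/19 + Z/19) = -4/19 + 2*Z/19)
46 + 42*L(1, R(2, A(4))) = 46 + 42*(-4/19 + (2/19)*1) = 46 + 42*(-4/19 + 2/19) = 46 + 42*(-2/19) = 46 - 84/19 = 790/19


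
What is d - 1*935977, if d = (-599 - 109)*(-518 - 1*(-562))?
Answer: -967129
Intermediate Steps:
d = -31152 (d = -708*(-518 + 562) = -708*44 = -31152)
d - 1*935977 = -31152 - 1*935977 = -31152 - 935977 = -967129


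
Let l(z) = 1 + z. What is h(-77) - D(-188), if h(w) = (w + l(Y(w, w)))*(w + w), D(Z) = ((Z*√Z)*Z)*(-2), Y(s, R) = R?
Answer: 23562 + 141376*I*√47 ≈ 23562.0 + 9.6923e+5*I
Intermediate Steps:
D(Z) = -2*Z^(5/2) (D(Z) = (Z^(3/2)*Z)*(-2) = Z^(5/2)*(-2) = -2*Z^(5/2))
h(w) = 2*w*(1 + 2*w) (h(w) = (w + (1 + w))*(w + w) = (1 + 2*w)*(2*w) = 2*w*(1 + 2*w))
h(-77) - D(-188) = 2*(-77)*(1 + 2*(-77)) - (-2)*(-188)^(5/2) = 2*(-77)*(1 - 154) - (-2)*70688*I*√47 = 2*(-77)*(-153) - (-141376)*I*√47 = 23562 + 141376*I*√47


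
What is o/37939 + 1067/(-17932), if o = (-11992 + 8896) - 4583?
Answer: -178180741/680322148 ≈ -0.26191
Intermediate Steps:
o = -7679 (o = -3096 - 4583 = -7679)
o/37939 + 1067/(-17932) = -7679/37939 + 1067/(-17932) = -7679*1/37939 + 1067*(-1/17932) = -7679/37939 - 1067/17932 = -178180741/680322148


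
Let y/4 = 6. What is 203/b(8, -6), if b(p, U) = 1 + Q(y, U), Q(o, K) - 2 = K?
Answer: -203/3 ≈ -67.667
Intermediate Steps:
y = 24 (y = 4*6 = 24)
Q(o, K) = 2 + K
b(p, U) = 3 + U (b(p, U) = 1 + (2 + U) = 3 + U)
203/b(8, -6) = 203/(3 - 6) = 203/(-3) = -⅓*203 = -203/3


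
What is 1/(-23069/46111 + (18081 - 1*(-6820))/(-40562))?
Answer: -1870354382/2083934789 ≈ -0.89751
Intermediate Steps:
1/(-23069/46111 + (18081 - 1*(-6820))/(-40562)) = 1/(-23069*1/46111 + (18081 + 6820)*(-1/40562)) = 1/(-23069/46111 + 24901*(-1/40562)) = 1/(-23069/46111 - 24901/40562) = 1/(-2083934789/1870354382) = -1870354382/2083934789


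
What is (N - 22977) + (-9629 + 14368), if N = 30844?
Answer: 12606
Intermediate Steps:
(N - 22977) + (-9629 + 14368) = (30844 - 22977) + (-9629 + 14368) = 7867 + 4739 = 12606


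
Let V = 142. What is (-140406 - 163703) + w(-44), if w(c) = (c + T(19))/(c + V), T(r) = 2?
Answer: -2128766/7 ≈ -3.0411e+5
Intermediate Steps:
w(c) = (2 + c)/(142 + c) (w(c) = (c + 2)/(c + 142) = (2 + c)/(142 + c))
(-140406 - 163703) + w(-44) = (-140406 - 163703) + (2 - 44)/(142 - 44) = -304109 - 42/98 = -304109 + (1/98)*(-42) = -304109 - 3/7 = -2128766/7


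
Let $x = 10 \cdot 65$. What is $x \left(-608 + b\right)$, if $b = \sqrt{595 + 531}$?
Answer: $-395200 + 650 \sqrt{1126} \approx -3.7339 \cdot 10^{5}$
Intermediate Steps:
$x = 650$
$b = \sqrt{1126} \approx 33.556$
$x \left(-608 + b\right) = 650 \left(-608 + \sqrt{1126}\right) = -395200 + 650 \sqrt{1126}$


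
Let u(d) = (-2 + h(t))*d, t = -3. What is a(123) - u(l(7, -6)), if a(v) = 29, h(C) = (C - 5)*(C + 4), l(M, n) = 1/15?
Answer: 89/3 ≈ 29.667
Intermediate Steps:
l(M, n) = 1/15
h(C) = (-5 + C)*(4 + C)
u(d) = -10*d (u(d) = (-2 + (-20 + (-3)**2 - 1*(-3)))*d = (-2 + (-20 + 9 + 3))*d = (-2 - 8)*d = -10*d)
a(123) - u(l(7, -6)) = 29 - (-10)/15 = 29 - 1*(-2/3) = 29 + 2/3 = 89/3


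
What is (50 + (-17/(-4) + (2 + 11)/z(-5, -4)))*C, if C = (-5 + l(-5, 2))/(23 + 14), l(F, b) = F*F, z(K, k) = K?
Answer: 1033/37 ≈ 27.919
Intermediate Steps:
l(F, b) = F²
C = 20/37 (C = (-5 + (-5)²)/(23 + 14) = (-5 + 25)/37 = 20*(1/37) = 20/37 ≈ 0.54054)
(50 + (-17/(-4) + (2 + 11)/z(-5, -4)))*C = (50 + (-17/(-4) + (2 + 11)/(-5)))*(20/37) = (50 + (-17*(-¼) + 13*(-⅕)))*(20/37) = (50 + (17/4 - 13/5))*(20/37) = (50 + 33/20)*(20/37) = (1033/20)*(20/37) = 1033/37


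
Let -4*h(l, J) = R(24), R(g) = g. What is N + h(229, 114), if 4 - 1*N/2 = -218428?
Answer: 436858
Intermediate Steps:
N = 436864 (N = 8 - 2*(-218428) = 8 + 436856 = 436864)
h(l, J) = -6 (h(l, J) = -¼*24 = -6)
N + h(229, 114) = 436864 - 6 = 436858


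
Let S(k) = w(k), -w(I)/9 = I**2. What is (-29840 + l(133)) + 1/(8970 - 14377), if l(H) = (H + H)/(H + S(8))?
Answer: -71477220545/2395301 ≈ -29841.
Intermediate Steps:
w(I) = -9*I**2
S(k) = -9*k**2
l(H) = 2*H/(-576 + H) (l(H) = (H + H)/(H - 9*8**2) = (2*H)/(H - 9*64) = (2*H)/(H - 576) = (2*H)/(-576 + H) = 2*H/(-576 + H))
(-29840 + l(133)) + 1/(8970 - 14377) = (-29840 + 2*133/(-576 + 133)) + 1/(8970 - 14377) = (-29840 + 2*133/(-443)) + 1/(-5407) = (-29840 + 2*133*(-1/443)) - 1/5407 = (-29840 - 266/443) - 1/5407 = -13219386/443 - 1/5407 = -71477220545/2395301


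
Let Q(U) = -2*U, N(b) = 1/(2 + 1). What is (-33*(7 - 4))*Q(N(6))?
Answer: 66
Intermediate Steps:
N(b) = 1/3
(-33*(7 - 4))*Q(N(6)) = (-33*(7 - 4))*(-2*1/3) = -33*3*(-2/3) = -99*(-2/3) = 66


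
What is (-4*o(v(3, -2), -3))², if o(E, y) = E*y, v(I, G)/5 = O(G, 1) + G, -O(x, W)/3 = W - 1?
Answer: 14400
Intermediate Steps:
O(x, W) = 3 - 3*W (O(x, W) = -3*(W - 1) = -3*(-1 + W) = 3 - 3*W)
v(I, G) = 5*G (v(I, G) = 5*((3 - 3*1) + G) = 5*((3 - 3) + G) = 5*(0 + G) = 5*G)
(-4*o(v(3, -2), -3))² = (-4*5*(-2)*(-3))² = (-(-40)*(-3))² = (-4*30)² = (-120)² = 14400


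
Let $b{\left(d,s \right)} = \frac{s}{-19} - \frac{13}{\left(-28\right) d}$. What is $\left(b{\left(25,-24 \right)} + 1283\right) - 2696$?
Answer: $- \frac{18775853}{13300} \approx -1411.7$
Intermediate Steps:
$b{\left(d,s \right)} = - \frac{s}{19} + \frac{13}{28 d}$ ($b{\left(d,s \right)} = s \left(- \frac{1}{19}\right) - 13 \left(- \frac{1}{28 d}\right) = - \frac{s}{19} + \frac{13}{28 d}$)
$\left(b{\left(25,-24 \right)} + 1283\right) - 2696 = \left(\left(\left(- \frac{1}{19}\right) \left(-24\right) + \frac{13}{28 \cdot 25}\right) + 1283\right) - 2696 = \left(\left(\frac{24}{19} + \frac{13}{28} \cdot \frac{1}{25}\right) + 1283\right) - 2696 = \left(\left(\frac{24}{19} + \frac{13}{700}\right) + 1283\right) - 2696 = \left(\frac{17047}{13300} + 1283\right) - 2696 = \frac{17080947}{13300} - 2696 = - \frac{18775853}{13300}$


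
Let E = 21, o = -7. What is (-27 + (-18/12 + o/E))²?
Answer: 29929/36 ≈ 831.36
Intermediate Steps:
(-27 + (-18/12 + o/E))² = (-27 + (-18/12 - 7/21))² = (-27 + (-18*1/12 - 7*1/21))² = (-27 + (-3/2 - ⅓))² = (-27 - 11/6)² = (-173/6)² = 29929/36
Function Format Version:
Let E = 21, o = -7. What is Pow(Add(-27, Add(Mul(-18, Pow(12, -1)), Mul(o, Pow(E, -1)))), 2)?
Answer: Rational(29929, 36) ≈ 831.36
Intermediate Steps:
Pow(Add(-27, Add(Mul(-18, Pow(12, -1)), Mul(o, Pow(E, -1)))), 2) = Pow(Add(-27, Add(Mul(-18, Pow(12, -1)), Mul(-7, Pow(21, -1)))), 2) = Pow(Add(-27, Add(Mul(-18, Rational(1, 12)), Mul(-7, Rational(1, 21)))), 2) = Pow(Add(-27, Add(Rational(-3, 2), Rational(-1, 3))), 2) = Pow(Add(-27, Rational(-11, 6)), 2) = Pow(Rational(-173, 6), 2) = Rational(29929, 36)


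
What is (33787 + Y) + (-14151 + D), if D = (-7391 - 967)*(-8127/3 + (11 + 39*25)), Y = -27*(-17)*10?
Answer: 14425060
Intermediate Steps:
Y = 4590 (Y = 459*10 = 4590)
D = 14400834 (D = -8358*(-8127*⅓ + (11 + 975)) = -8358*(-2709 + 986) = -8358*(-1723) = 14400834)
(33787 + Y) + (-14151 + D) = (33787 + 4590) + (-14151 + 14400834) = 38377 + 14386683 = 14425060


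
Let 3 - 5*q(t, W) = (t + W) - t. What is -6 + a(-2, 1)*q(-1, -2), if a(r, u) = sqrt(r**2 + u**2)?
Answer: -6 + sqrt(5) ≈ -3.7639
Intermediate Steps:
q(t, W) = 3/5 - W/5 (q(t, W) = 3/5 - ((t + W) - t)/5 = 3/5 - ((W + t) - t)/5 = 3/5 - W/5)
-6 + a(-2, 1)*q(-1, -2) = -6 + sqrt((-2)**2 + 1**2)*(3/5 - 1/5*(-2)) = -6 + sqrt(4 + 1)*(3/5 + 2/5) = -6 + sqrt(5)*1 = -6 + sqrt(5)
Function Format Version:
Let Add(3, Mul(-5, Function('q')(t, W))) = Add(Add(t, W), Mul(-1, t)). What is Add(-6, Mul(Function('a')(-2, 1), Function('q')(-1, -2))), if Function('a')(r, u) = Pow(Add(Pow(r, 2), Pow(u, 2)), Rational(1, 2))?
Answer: Add(-6, Pow(5, Rational(1, 2))) ≈ -3.7639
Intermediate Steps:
Function('q')(t, W) = Add(Rational(3, 5), Mul(Rational(-1, 5), W)) (Function('q')(t, W) = Add(Rational(3, 5), Mul(Rational(-1, 5), Add(Add(t, W), Mul(-1, t)))) = Add(Rational(3, 5), Mul(Rational(-1, 5), Add(Add(W, t), Mul(-1, t)))) = Add(Rational(3, 5), Mul(Rational(-1, 5), W)))
Add(-6, Mul(Function('a')(-2, 1), Function('q')(-1, -2))) = Add(-6, Mul(Pow(Add(Pow(-2, 2), Pow(1, 2)), Rational(1, 2)), Add(Rational(3, 5), Mul(Rational(-1, 5), -2)))) = Add(-6, Mul(Pow(Add(4, 1), Rational(1, 2)), Add(Rational(3, 5), Rational(2, 5)))) = Add(-6, Mul(Pow(5, Rational(1, 2)), 1)) = Add(-6, Pow(5, Rational(1, 2)))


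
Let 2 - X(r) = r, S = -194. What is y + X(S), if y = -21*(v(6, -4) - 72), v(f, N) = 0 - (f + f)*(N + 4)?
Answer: 1708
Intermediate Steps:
X(r) = 2 - r
v(f, N) = -2*f*(4 + N) (v(f, N) = 0 - 2*f*(4 + N) = -2*f*(4 + N))
y = 1512 (y = -21*(-2*6*(4 - 4) - 72) = -21*(-2*6*0 - 72) = -21*(0 - 72) = -21*(-72) = 1512)
y + X(S) = 1512 + (2 - 1*(-194)) = 1512 + (2 + 194) = 1512 + 196 = 1708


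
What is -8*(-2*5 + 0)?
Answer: 80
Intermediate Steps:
-8*(-2*5 + 0) = -8*(-10 + 0) = -8*(-10) = 80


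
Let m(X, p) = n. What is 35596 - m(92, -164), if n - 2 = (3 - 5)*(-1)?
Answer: 35592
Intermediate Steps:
n = 4 (n = 2 + (3 - 5)*(-1) = 2 - 2*(-1) = 2 + 2 = 4)
m(X, p) = 4
35596 - m(92, -164) = 35596 - 1*4 = 35596 - 4 = 35592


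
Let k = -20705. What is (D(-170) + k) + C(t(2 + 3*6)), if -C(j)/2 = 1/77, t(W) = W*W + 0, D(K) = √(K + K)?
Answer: -1594287/77 + 2*I*√85 ≈ -20705.0 + 18.439*I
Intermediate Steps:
D(K) = √2*√K (D(K) = √(2*K) = √2*√K)
t(W) = W² (t(W) = W² + 0 = W²)
C(j) = -2/77
(D(-170) + k) + C(t(2 + 3*6)) = (√2*√(-170) - 20705) - 2/77 = (√2*(I*√170) - 20705) - 2/77 = (2*I*√85 - 20705) - 2/77 = (-20705 + 2*I*√85) - 2/77 = -1594287/77 + 2*I*√85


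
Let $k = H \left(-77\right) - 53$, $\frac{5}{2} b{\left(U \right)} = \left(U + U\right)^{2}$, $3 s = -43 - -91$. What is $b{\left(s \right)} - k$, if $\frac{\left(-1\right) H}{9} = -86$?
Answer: $\frac{300303}{5} \approx 60061.0$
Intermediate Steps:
$H = 774$ ($H = \left(-9\right) \left(-86\right) = 774$)
$s = 16$ ($s = \frac{-43 - -91}{3} = \frac{-43 + 91}{3} = \frac{1}{3} \cdot 48 = 16$)
$b{\left(U \right)} = \frac{8 U^{2}}{5}$ ($b{\left(U \right)} = \frac{2 \left(U + U\right)^{2}}{5} = \frac{2 \left(2 U\right)^{2}}{5} = \frac{2 \cdot 4 U^{2}}{5} = \frac{8 U^{2}}{5}$)
$k = -59651$ ($k = 774 \left(-77\right) - 53 = -59598 - 53 = -59651$)
$b{\left(s \right)} - k = \frac{8 \cdot 16^{2}}{5} - -59651 = \frac{8}{5} \cdot 256 + 59651 = \frac{2048}{5} + 59651 = \frac{300303}{5}$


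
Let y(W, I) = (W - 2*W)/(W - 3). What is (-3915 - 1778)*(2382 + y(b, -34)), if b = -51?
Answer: -243996287/18 ≈ -1.3555e+7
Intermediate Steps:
y(W, I) = -W/(-3 + W) (y(W, I) = (-W)/(-3 + W) = -W/(-3 + W))
(-3915 - 1778)*(2382 + y(b, -34)) = (-3915 - 1778)*(2382 - 1*(-51)/(-3 - 51)) = -5693*(2382 - 1*(-51)/(-54)) = -5693*(2382 - 1*(-51)*(-1/54)) = -5693*(2382 - 17/18) = -5693*42859/18 = -243996287/18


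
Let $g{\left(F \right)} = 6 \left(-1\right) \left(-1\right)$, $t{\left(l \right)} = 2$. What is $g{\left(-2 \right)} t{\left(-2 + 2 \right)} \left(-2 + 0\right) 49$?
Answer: $-1176$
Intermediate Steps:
$g{\left(F \right)} = 6$ ($g{\left(F \right)} = \left(-6\right) \left(-1\right) = 6$)
$g{\left(-2 \right)} t{\left(-2 + 2 \right)} \left(-2 + 0\right) 49 = 6 \cdot 2 \left(-2 + 0\right) 49 = 6 \cdot 2 \left(-2\right) 49 = 6 \left(-4\right) 49 = \left(-24\right) 49 = -1176$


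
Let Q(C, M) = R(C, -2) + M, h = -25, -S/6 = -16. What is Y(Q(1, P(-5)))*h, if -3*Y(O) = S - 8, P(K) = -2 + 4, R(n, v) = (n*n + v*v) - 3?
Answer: 2200/3 ≈ 733.33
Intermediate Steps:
S = 96 (S = -6*(-16) = 96)
R(n, v) = -3 + n**2 + v**2 (R(n, v) = (n**2 + v**2) - 3 = -3 + n**2 + v**2)
P(K) = 2
Q(C, M) = 1 + M + C**2 (Q(C, M) = (-3 + C**2 + (-2)**2) + M = (-3 + C**2 + 4) + M = (1 + C**2) + M = 1 + M + C**2)
Y(O) = -88/3 (Y(O) = -(96 - 8)/3 = -1/3*88 = -88/3)
Y(Q(1, P(-5)))*h = -88/3*(-25) = 2200/3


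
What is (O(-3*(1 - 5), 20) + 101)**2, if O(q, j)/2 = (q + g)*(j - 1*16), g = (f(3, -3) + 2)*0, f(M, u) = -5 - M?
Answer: 38809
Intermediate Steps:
g = 0 (g = ((-5 - 1*3) + 2)*0 = ((-5 - 3) + 2)*0 = (-8 + 2)*0 = -6*0 = 0)
O(q, j) = 2*q*(-16 + j) (O(q, j) = 2*((q + 0)*(j - 1*16)) = 2*(q*(j - 16)) = 2*(q*(-16 + j)) = 2*q*(-16 + j))
(O(-3*(1 - 5), 20) + 101)**2 = (2*(-3*(1 - 5))*(-16 + 20) + 101)**2 = (2*(-3*(-4))*4 + 101)**2 = (2*12*4 + 101)**2 = (96 + 101)**2 = 197**2 = 38809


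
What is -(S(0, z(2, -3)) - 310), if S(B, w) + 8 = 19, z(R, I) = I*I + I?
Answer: 299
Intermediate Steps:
z(R, I) = I + I² (z(R, I) = I² + I = I + I²)
S(B, w) = 11 (S(B, w) = -8 + 19 = 11)
-(S(0, z(2, -3)) - 310) = -(11 - 310) = -1*(-299) = 299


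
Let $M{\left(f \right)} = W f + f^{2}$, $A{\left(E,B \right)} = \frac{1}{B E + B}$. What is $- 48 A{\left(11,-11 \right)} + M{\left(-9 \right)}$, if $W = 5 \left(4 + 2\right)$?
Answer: $- \frac{2075}{11} \approx -188.64$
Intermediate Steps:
$W = 30$ ($W = 5 \cdot 6 = 30$)
$A{\left(E,B \right)} = \frac{1}{B + B E}$
$M{\left(f \right)} = f^{2} + 30 f$ ($M{\left(f \right)} = 30 f + f^{2} = f^{2} + 30 f$)
$- 48 A{\left(11,-11 \right)} + M{\left(-9 \right)} = - 48 \frac{1}{\left(-11\right) \left(1 + 11\right)} - 9 \left(30 - 9\right) = - 48 \left(- \frac{1}{11 \cdot 12}\right) - 189 = - 48 \left(\left(- \frac{1}{11}\right) \frac{1}{12}\right) - 189 = \left(-48\right) \left(- \frac{1}{132}\right) - 189 = \frac{4}{11} - 189 = - \frac{2075}{11}$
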